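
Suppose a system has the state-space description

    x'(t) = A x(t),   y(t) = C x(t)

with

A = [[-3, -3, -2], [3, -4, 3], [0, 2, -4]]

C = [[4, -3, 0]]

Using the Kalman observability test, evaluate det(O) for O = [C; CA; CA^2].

-1745

CA = [[-21, 0, -17]]
CA^2 = [[63, 29, 110]]
Observability matrix O = [C; CA; CA^2] = [[4, -3, 0], [-21, 0, -17], [63, 29, 110]]
Expanding along the first row, det(O) = 4·(0·110 - (-17)·29) - (-3)·((-21)·110 - (-17)·63) + 0·((-21)·29 - 0·63) = 4·493 - (-3)·(-1239) + 0·(-609) = -1745
Since det(O) ≠ 0, rank(O) = 3 and the system is completely observable.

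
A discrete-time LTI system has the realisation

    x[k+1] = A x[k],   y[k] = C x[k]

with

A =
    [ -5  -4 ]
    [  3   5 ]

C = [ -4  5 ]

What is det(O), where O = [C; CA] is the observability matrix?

CA = [[35, 41]]
Observability matrix O = [C; CA] = [[-4, 5], [35, 41]]
det(O) = (-4)·41 - 5·35 = -164 - 175 = -339
Since det(O) ≠ 0, rank(O) = 2 and the system is completely observable.

-339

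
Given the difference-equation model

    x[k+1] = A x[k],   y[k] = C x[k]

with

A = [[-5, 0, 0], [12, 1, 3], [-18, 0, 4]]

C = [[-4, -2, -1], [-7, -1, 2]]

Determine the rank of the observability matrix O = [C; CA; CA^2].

2

CA = [[14, -2, -10], [-13, -1, 5]]
CA^2 = [[86, -2, -46], [-37, -1, 17]]
Observability matrix O = [C; CA; CA^2] = [[-4, -2, -1], [-7, -1, 2], [14, -2, -10], [-13, -1, 5], [86, -2, -46], [-37, -1, 17]]
The columns c1, c2, c3 of O are linearly dependent: c1 - 3·c2 + 2·c3 = 0 (check each entry), so rank(O) ≤ 2.
The 2×2 minor from rows 1, 2, columns 1, 2 is (-4)·(-1) - (-2)·(-7) = 4 - 14 = -10 ≠ 0, so rank(O) = 2.
rank(O) = 2 < n = 3, so the pair (A, C) is not completely observable.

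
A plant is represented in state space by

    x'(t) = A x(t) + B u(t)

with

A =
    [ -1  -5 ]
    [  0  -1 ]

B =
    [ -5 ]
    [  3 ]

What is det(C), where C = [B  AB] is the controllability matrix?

45

AB = [[-10], [-3]]
Controllability matrix C = [B  AB] = [[-5, -10], [3, -3]]
det(C) = (-5)·(-3) - (-10)·3 = 15 - (-30) = 45
Since det(C) ≠ 0, rank(C) = 2 and the system is completely controllable.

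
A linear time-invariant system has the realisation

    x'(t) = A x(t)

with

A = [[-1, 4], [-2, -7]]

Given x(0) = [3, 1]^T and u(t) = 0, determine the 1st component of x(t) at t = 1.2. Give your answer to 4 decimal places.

det(sI - A) = s^2 - (tr A)s + det A, with tr A = (-1) + (-7) = -8 and det A = (-1)·(-7) - 4·(-2) = 7 - (-8) = 15.
So p(s) = det(sI - A) = s^2 + 8s + 15.
Factor s^2 + 8s + 15: two numbers with sum -8 and product 15 are -3 and -5, so s^2 + 8s + 15 = (s + 3)(s + 5).
Hence p(s) = (s + 3) (s + 5), with roots -5, -3.
The eigenvalues -5, -3 are distinct and real, so A is diagonalisable and x(t) = e^{At} x(0) = V diag(e^{λ_i t}) V^{-1} x(0), where the columns of V are the eigenvectors.
λ = -5: A - (-5)I = [[4, 4], [-2, -2]]. Row 1 gives 4·v1 + 4·v2 = 0, so take v_1 = [-1, 1]^T.
λ = -3: A - (-3)I = [[2, 4], [-2, -4]]. Row 1 gives 2·v1 + 4·v2 = 0, so take v_2 = [2, -1]^T.
V = [v_1 v_2] = [[-1, 2], [1, -1]] has det V = -1, so V^{-1} = adj(V)/det V = [[1, 2], [1, 1]].
Modal coordinates z(0) = V^{-1} x(0): 1·3 + 2·1 = 5; 1·3 + 1·1 = 4; so z(0) = [5, 4]^T.
x_1(t) = Σ_i (v_i)_1 · z_i(0) · e^{λ_i t} (row 1 of V times the modal terms).
x_1(1.2) = (-1)·5·e^{-5·1.2} + 2·4·e^{-3·1.2} = (-5)·0.002479 + 8·0.027324 = 0.2062.

0.2062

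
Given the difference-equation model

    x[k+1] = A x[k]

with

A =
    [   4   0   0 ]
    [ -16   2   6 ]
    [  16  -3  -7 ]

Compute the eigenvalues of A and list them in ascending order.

det(zI - A) = z^3 - (tr A)z^2 + (M11 + M22 + M33)z - det A, where Mii is the 2×2 principal minor of A obtained by deleting row i and column i.
tr A = 4 + 2 + (-7) = -1; M11 = 2·(-7) - 6·(-3) = -14 - (-18) = 4; M22 = 4·(-7) - 0·16 = -28 - 0 = -28; M33 = 4·2 - 0·(-16) = 8 - 0 = 8; sum of minors = -16.
det A = 4·(2·(-7) - 6·(-3)) - 0·((-16)·(-7) - 6·16) + 0·((-16)·(-3) - 2·16) = 4·4 - 0·16 + 0·16 = 16.
So p(z) = det(zI - A) = z^3 + z^2 - 16z - 16.
Rational-root test: any integer root divides -16. Testing small divisors, z = -1 works: p(-1) = -1 + 1 + 16 + (-16) = 0, so (z + 1) is a factor.
Dividing, p(z) = (z + 1)(z^2 - 16).
Factor z^2 - 16: two numbers with sum 0 and product -16 are 4 and -4, so z^2 - 16 = (z - 4)(z + 4).
Hence p(z) = (z - 4) (z + 1) (z + 4), with roots -4, -1, 4.

-4, -1, 4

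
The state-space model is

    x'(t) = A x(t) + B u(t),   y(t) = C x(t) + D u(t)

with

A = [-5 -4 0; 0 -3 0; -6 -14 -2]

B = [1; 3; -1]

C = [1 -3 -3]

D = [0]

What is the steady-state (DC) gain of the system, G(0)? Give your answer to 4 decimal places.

13.5000

G(0) = C(-A)^{-1}B + D = -C A^{-1} B + D.
det A = -30, so A^{-1} = (1/-30)·adj(A) = [[-1/5, 4/15, 0], [0, -1/3, 0], [3/5, 23/15, -1/2]]
A^{-1} B = [3/5, -1, 57/10]^T
C A^{-1} B = -27/2
G(0) = D - C A^{-1} B = 0 - (-27/2) = 27/2 ≈ 13.5000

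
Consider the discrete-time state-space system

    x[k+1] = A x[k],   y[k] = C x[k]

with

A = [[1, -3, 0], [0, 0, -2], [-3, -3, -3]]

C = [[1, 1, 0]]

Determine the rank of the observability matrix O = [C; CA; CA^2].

3

CA = [[1, -3, -2]]
CA^2 = [[7, 3, 12]]
Observability matrix O = [C; CA; CA^2] = [[1, 1, 0], [1, -3, -2], [7, 3, 12]]
det(O) = 1·((-3)·12 - (-2)·3) - 1·(1·12 - (-2)·7) + 0·(1·3 - (-3)·7) = 1·(-30) - 1·26 + 0·24 = -56 ≠ 0, so rank(O) = 3.
rank(O) = 3 = n, so the pair (A, C) is completely observable.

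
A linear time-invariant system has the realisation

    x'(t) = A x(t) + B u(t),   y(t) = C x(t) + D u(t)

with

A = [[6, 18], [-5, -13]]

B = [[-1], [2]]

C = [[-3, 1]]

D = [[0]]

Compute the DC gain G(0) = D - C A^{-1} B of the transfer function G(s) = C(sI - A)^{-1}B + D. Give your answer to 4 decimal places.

-6.3333

G(0) = C(-A)^{-1}B + D = -C A^{-1} B + D.
det A = 12, so A^{-1} = (1/12)·adj(A) = [[-13/12, -3/2], [5/12, 1/2]]
A^{-1} B = [-23/12, 7/12]^T
C A^{-1} B = 19/3
G(0) = D - C A^{-1} B = 0 - (19/3) = -19/3 ≈ -6.3333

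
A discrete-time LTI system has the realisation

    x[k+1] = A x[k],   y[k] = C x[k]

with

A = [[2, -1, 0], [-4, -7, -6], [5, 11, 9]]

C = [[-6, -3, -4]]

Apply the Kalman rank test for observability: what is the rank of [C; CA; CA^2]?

2

CA = [[-20, -17, -18]]
CA^2 = [[-62, -59, -60]]
Observability matrix O = [C; CA; CA^2] = [[-6, -3, -4], [-20, -17, -18], [-62, -59, -60]]
The columns c1, c2, c3 of O are linearly dependent: -c1 - 2·c2 + 3·c3 = 0 (check each entry), so rank(O) ≤ 2.
The 2×2 minor from rows 1, 2, columns 1, 2 is (-6)·(-17) - (-3)·(-20) = 102 - 60 = 42 ≠ 0, so rank(O) = 2.
rank(O) = 2 < n = 3, so the pair (A, C) is not completely observable.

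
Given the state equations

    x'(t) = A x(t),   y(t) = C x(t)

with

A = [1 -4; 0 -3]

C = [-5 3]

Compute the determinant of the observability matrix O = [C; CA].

-40

CA = [[-5, 11]]
Observability matrix O = [C; CA] = [[-5, 3], [-5, 11]]
det(O) = (-5)·11 - 3·(-5) = -55 - (-15) = -40
Since det(O) ≠ 0, rank(O) = 2 and the system is completely observable.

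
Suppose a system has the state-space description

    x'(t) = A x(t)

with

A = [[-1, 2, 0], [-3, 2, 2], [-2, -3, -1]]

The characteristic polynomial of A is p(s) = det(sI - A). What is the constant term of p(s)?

18

Expand det(sI - A) for the 3×3 matrix.
p(s) = s^3 + 9s + 18.
(Check: constant term = det(-A) = (-1)^3 det A = 18; coefficient of s^2 = -tr A = 0.)
The constant term is 18.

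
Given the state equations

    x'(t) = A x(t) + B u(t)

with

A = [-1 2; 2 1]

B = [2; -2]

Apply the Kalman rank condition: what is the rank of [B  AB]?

2

AB = [[-6], [2]]
Controllability matrix C = [B  AB] = [[2, -6], [-2, 2]]
det(C) = 2·2 - (-6)·(-2) = 4 - 12 = -8 ≠ 0, so rank(C) = 2.
rank(C) = 2 = n, so the pair (A, B) is completely controllable.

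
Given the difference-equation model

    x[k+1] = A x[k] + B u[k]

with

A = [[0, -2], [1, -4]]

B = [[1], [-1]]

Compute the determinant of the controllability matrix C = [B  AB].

7

AB = [[2], [5]]
Controllability matrix C = [B  AB] = [[1, 2], [-1, 5]]
det(C) = 1·5 - 2·(-1) = 5 - (-2) = 7
Since det(C) ≠ 0, rank(C) = 2 and the system is completely controllable.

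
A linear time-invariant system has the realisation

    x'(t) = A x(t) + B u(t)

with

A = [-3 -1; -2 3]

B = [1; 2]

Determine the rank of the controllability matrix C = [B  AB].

AB = [[-5], [4]]
Controllability matrix C = [B  AB] = [[1, -5], [2, 4]]
det(C) = 1·4 - (-5)·2 = 4 - (-10) = 14 ≠ 0, so rank(C) = 2.
rank(C) = 2 = n, so the pair (A, B) is completely controllable.

2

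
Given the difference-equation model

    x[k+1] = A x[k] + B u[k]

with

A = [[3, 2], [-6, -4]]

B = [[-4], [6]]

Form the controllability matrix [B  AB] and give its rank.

AB = [[0], [0]]
Controllability matrix C = [B  AB] = [[-4, 0], [6, 0]]
Every column of C is a scalar multiple of column 1 = [-4, 6] (multipliers 1, 0), so the columns span a one-dimensional space.
C ≠ 0, hence rank(C) = 1.
rank(C) = 1 < n = 2, so the pair (A, B) is not completely controllable.

1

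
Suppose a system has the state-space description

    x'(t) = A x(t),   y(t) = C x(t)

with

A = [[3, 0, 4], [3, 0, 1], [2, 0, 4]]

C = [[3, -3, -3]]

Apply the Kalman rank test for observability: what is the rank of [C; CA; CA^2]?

3

CA = [[-6, 0, -3]]
CA^2 = [[-24, 0, -36]]
Observability matrix O = [C; CA; CA^2] = [[3, -3, -3], [-6, 0, -3], [-24, 0, -36]]
det(O) = 3·(0·(-36) - (-3)·0) - (-3)·((-6)·(-36) - (-3)·(-24)) + (-3)·((-6)·0 - 0·(-24)) = 3·0 - (-3)·144 + (-3)·0 = 432 ≠ 0, so rank(O) = 3.
rank(O) = 3 = n, so the pair (A, C) is completely observable.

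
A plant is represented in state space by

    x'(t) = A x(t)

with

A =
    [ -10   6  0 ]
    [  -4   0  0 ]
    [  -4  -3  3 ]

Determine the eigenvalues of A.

-6, -4, 3

det(sI - A) = s^3 - (tr A)s^2 + (M11 + M22 + M33)s - det A, where Mii is the 2×2 principal minor of A obtained by deleting row i and column i.
tr A = (-10) + 0 + 3 = -7; M11 = 0·3 - 0·(-3) = 0 - 0 = 0; M22 = (-10)·3 - 0·(-4) = -30 - 0 = -30; M33 = (-10)·0 - 6·(-4) = 0 - (-24) = 24; sum of minors = -6.
det A = (-10)·(0·3 - 0·(-3)) - 6·((-4)·3 - 0·(-4)) + 0·((-4)·(-3) - 0·(-4)) = (-10)·0 - 6·(-12) + 0·12 = 72.
So p(s) = det(sI - A) = s^3 + 7s^2 - 6s - 72.
Rational-root test: any integer root divides -72. Testing small divisors, s = 3 works: p(3) = 27 + 63 + (-18) + (-72) = 0, so (s - 3) is a factor.
Dividing, p(s) = (s - 3)(s^2 + 10s + 24).
Factor s^2 + 10s + 24: two numbers with sum -10 and product 24 are -4 and -6, so s^2 + 10s + 24 = (s + 4)(s + 6).
Hence p(s) = (s - 3) (s + 4) (s + 6), with roots -6, -4, 3.
At least one eigenvalue has non-negative real part, so the system is not asymptotically stable.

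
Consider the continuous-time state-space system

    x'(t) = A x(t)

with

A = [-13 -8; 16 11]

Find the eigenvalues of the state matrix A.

-5, 3

det(sI - A) = s^2 - (tr A)s + det A, with tr A = (-13) + 11 = -2 and det A = (-13)·11 - (-8)·16 = -143 - (-128) = -15.
So p(s) = det(sI - A) = s^2 + 2s - 15.
Factor s^2 + 2s - 15: two numbers with sum -2 and product -15 are 3 and -5, so s^2 + 2s - 15 = (s - 3)(s + 5).
Hence p(s) = (s - 3) (s + 5), with roots -5, 3.
At least one eigenvalue has non-negative real part, so the system is not asymptotically stable.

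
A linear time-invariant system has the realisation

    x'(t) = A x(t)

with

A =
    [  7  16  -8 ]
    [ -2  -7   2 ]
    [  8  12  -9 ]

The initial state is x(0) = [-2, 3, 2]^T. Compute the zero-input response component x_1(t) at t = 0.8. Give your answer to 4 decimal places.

det(sI - A) = s^3 - (tr A)s^2 + (M11 + M22 + M33)s - det A, where Mii is the 2×2 principal minor of A obtained by deleting row i and column i.
tr A = 7 + (-7) + (-9) = -9; M11 = (-7)·(-9) - 2·12 = 63 - 24 = 39; M22 = 7·(-9) - (-8)·8 = -63 - (-64) = 1; M33 = 7·(-7) - 16·(-2) = -49 - (-32) = -17; sum of minors = 23.
det A = 7·((-7)·(-9) - 2·12) - 16·((-2)·(-9) - 2·8) + (-8)·((-2)·12 - (-7)·8) = 7·39 - 16·2 + (-8)·32 = -15.
So p(s) = det(sI - A) = s^3 + 9s^2 + 23s + 15.
Rational-root test: any integer root divides 15. Testing small divisors, s = -1 works: p(-1) = -1 + 9 + (-23) + 15 = 0, so (s + 1) is a factor.
Dividing, p(s) = (s + 1)(s^2 + 8s + 15).
Factor s^2 + 8s + 15: two numbers with sum -8 and product 15 are -3 and -5, so s^2 + 8s + 15 = (s + 3)(s + 5).
Hence p(s) = (s + 1) (s + 3) (s + 5), with roots -5, -3, -1.
The eigenvalues -5, -3, -1 are distinct and real, so A is diagonalisable and x(t) = e^{At} x(0) = V diag(e^{λ_i t}) V^{-1} x(0), where the columns of V are the eigenvectors.
λ = -5: A - (-5)I = [[12, 16, -8], [-2, -2, 2], [8, 12, -4]]. v must be orthogonal to every row; (row 1) × (row 2) = [16, -8, 8], so take v_1 = [-2, 1, -1]^T.
λ = -3: A - (-3)I = [[10, 16, -8], [-2, -4, 2], [8, 12, -6]]. v must be orthogonal to every row; (row 1) × (row 2) = [0, -4, -8], so take v_2 = [0, 1, 2]^T.
λ = -1: A - (-1)I = [[8, 16, -8], [-2, -6, 2], [8, 12, -8]]. v must be orthogonal to every row; (row 1) × (row 2) = [-16, 0, -16], so take v_3 = [1, 0, 1]^T.
V = [v_1 v_2 v_3] = [[-2, 0, 1], [1, 1, 0], [-1, 2, 1]] has det V = 1, so V^{-1} = adj(V)/det V = [[1, 2, -1], [-1, -1, 1], [3, 4, -2]].
Modal coordinates z(0) = V^{-1} x(0): 1·(-2) + 2·3 + (-1)·2 = 2; (-1)·(-2) + (-1)·3 + 1·2 = 1; 3·(-2) + 4·3 + (-2)·2 = 2; so z(0) = [2, 1, 2]^T.
x_1(t) = Σ_i (v_i)_1 · z_i(0) · e^{λ_i t} (row 1 of V times the modal terms).
x_1(0.8) = (-2)·2·e^{-5·0.8} + 0·1·e^{-3·0.8} + 1·2·e^{-1·0.8} = (-4)·0.018316 + 0·0.090718 + 2·0.449329 = 0.8254.

0.8254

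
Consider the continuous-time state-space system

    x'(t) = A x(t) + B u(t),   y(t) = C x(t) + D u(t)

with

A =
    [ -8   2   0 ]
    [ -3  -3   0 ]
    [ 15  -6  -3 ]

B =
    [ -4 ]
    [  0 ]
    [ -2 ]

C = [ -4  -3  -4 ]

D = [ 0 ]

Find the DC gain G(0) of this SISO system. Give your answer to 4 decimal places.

G(0) = C(-A)^{-1}B + D = -C A^{-1} B + D.
det A = -90, so A^{-1} = (1/-90)·adj(A) = [[-1/10, -1/15, 0], [1/10, -4/15, 0], [-7/10, 1/5, -1/3]]
A^{-1} B = [2/5, -2/5, 52/15]^T
C A^{-1} B = -214/15
G(0) = D - C A^{-1} B = 0 - (-214/15) = 214/15 ≈ 14.2667

14.2667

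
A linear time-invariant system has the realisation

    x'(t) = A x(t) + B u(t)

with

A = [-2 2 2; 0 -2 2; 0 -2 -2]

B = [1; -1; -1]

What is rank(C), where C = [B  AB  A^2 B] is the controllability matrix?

3

AB = [[-6], [0], [4]]
A^2B = [[20], [8], [-8]]
Controllability matrix C = [B  AB  A^2B] = [[1, -6, 20], [-1, 0, 8], [-1, 4, -8]]
det(C) = 1·(0·(-8) - 8·4) - (-6)·((-1)·(-8) - 8·(-1)) + 20·((-1)·4 - 0·(-1)) = 1·(-32) - (-6)·16 + 20·(-4) = -16 ≠ 0, so rank(C) = 3.
rank(C) = 3 = n, so the pair (A, B) is completely controllable.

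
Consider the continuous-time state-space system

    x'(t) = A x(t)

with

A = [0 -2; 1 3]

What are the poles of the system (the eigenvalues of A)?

det(sI - A) = s^2 - (tr A)s + det A, with tr A = 0 + 3 = 3 and det A = 0·3 - (-2)·1 = 0 - (-2) = 2.
So p(s) = det(sI - A) = s^2 - 3s + 2.
Factor s^2 - 3s + 2: two numbers with sum 3 and product 2 are 2 and 1, so s^2 - 3s + 2 = (s - 2)(s - 1).
Hence p(s) = (s - 2) (s - 1), with roots 1, 2.
At least one eigenvalue has non-negative real part, so the system is not asymptotically stable.

1, 2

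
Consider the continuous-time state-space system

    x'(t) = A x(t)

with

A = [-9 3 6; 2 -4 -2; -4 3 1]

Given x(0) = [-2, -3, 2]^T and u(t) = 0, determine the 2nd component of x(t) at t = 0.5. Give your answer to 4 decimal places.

det(sI - A) = s^3 - (tr A)s^2 + (M11 + M22 + M33)s - det A, where Mii is the 2×2 principal minor of A obtained by deleting row i and column i.
tr A = (-9) + (-4) + 1 = -12; M11 = (-4)·1 - (-2)·3 = -4 - (-6) = 2; M22 = (-9)·1 - 6·(-4) = -9 - (-24) = 15; M33 = (-9)·(-4) - 3·2 = 36 - 6 = 30; sum of minors = 47.
det A = (-9)·((-4)·1 - (-2)·3) - 3·(2·1 - (-2)·(-4)) + 6·(2·3 - (-4)·(-4)) = (-9)·2 - 3·(-6) + 6·(-10) = -60.
So p(s) = det(sI - A) = s^3 + 12s^2 + 47s + 60.
Rational-root test: any integer root divides 60. Testing small divisors, s = -3 works: p(-3) = -27 + 108 + (-141) + 60 = 0, so (s + 3) is a factor.
Dividing, p(s) = (s + 3)(s^2 + 9s + 20).
Factor s^2 + 9s + 20: two numbers with sum -9 and product 20 are -4 and -5, so s^2 + 9s + 20 = (s + 4)(s + 5).
Hence p(s) = (s + 3) (s + 4) (s + 5), with roots -5, -4, -3.
The eigenvalues -5, -4, -3 are distinct and real, so A is diagonalisable and x(t) = e^{At} x(0) = V diag(e^{λ_i t}) V^{-1} x(0), where the columns of V are the eigenvectors.
λ = -5: A - (-5)I = [[-4, 3, 6], [2, 1, -2], [-4, 3, 6]]. v must be orthogonal to every row; (row 1) × (row 2) = [-12, 4, -10], so take v_1 = [-6, 2, -5]^T.
λ = -4: A - (-4)I = [[-5, 3, 6], [2, 0, -2], [-4, 3, 5]]. v must be orthogonal to every row; (row 1) × (row 2) = [-6, 2, -6], so take v_2 = [3, -1, 3]^T.
λ = -3: A - (-3)I = [[-6, 3, 6], [2, -1, -2], [-4, 3, 4]]. v must be orthogonal to every row; (row 1) × (row 3) = [-6, 0, -6], so take v_3 = [-1, 0, -1]^T.
V = [v_1 v_2 v_3] = [[-6, 3, -1], [2, -1, 0], [-5, 3, -1]] has det V = -1, so V^{-1} = adj(V)/det V = [[-1, 0, 1], [-2, -1, 2], [-1, -3, 0]].
Modal coordinates z(0) = V^{-1} x(0): (-1)·(-2) + 0·(-3) + 1·2 = 4; (-2)·(-2) + (-1)·(-3) + 2·2 = 11; (-1)·(-2) + (-3)·(-3) + 0·2 = 11; so z(0) = [4, 11, 11]^T.
x_2(t) = Σ_i (v_i)_2 · z_i(0) · e^{λ_i t} (row 2 of V times the modal terms).
x_2(0.5) = 2·4·e^{-5·0.5} + (-1)·11·e^{-4·0.5} + 0·11·e^{-3·0.5} = 8·0.082085 + (-11)·0.135335 + 0·0.223130 = -0.8320.

-0.8320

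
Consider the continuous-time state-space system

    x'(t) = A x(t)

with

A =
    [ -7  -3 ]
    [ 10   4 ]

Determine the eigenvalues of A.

-2, -1

det(sI - A) = s^2 - (tr A)s + det A, with tr A = (-7) + 4 = -3 and det A = (-7)·4 - (-3)·10 = -28 - (-30) = 2.
So p(s) = det(sI - A) = s^2 + 3s + 2.
Factor s^2 + 3s + 2: two numbers with sum -3 and product 2 are -1 and -2, so s^2 + 3s + 2 = (s + 1)(s + 2).
Hence p(s) = (s + 1) (s + 2), with roots -2, -1.
All eigenvalues have negative real part, so the system is asymptotically stable.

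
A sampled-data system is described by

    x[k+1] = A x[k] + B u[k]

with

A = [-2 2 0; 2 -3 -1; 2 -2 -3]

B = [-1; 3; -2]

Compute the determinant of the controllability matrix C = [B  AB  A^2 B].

AB = [[8], [-9], [-2]]
A^2B = [[-34], [45], [40]]
Controllability matrix C = [B  AB  A^2B] = [[-1, 8, -34], [3, -9, 45], [-2, -2, 40]]
Expanding along the first row, det(C) = (-1)·((-9)·40 - 45·(-2)) - 8·(3·40 - 45·(-2)) + (-34)·(3·(-2) - (-9)·(-2)) = (-1)·(-270) - 8·210 + (-34)·(-24) = -594
Since det(C) ≠ 0, rank(C) = 3 and the system is completely controllable.

-594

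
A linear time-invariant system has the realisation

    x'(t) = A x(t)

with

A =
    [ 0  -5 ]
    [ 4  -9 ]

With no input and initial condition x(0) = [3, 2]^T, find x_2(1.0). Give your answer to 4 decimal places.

0.0598

det(sI - A) = s^2 - (tr A)s + det A, with tr A = 0 + (-9) = -9 and det A = 0·(-9) - (-5)·4 = 0 - (-20) = 20.
So p(s) = det(sI - A) = s^2 + 9s + 20.
Factor s^2 + 9s + 20: two numbers with sum -9 and product 20 are -4 and -5, so s^2 + 9s + 20 = (s + 4)(s + 5).
Hence p(s) = (s + 4) (s + 5), with roots -5, -4.
The eigenvalues -5, -4 are distinct and real, so A is diagonalisable and x(t) = e^{At} x(0) = V diag(e^{λ_i t}) V^{-1} x(0), where the columns of V are the eigenvectors.
λ = -5: A - (-5)I = [[5, -5], [4, -4]]. Row 1 gives 5·v1 + (-5)·v2 = 0, so take v_1 = [-1, -1]^T.
λ = -4: A - (-4)I = [[4, -5], [4, -5]]. Row 1 gives 4·v1 + (-5)·v2 = 0, so take v_2 = [5, 4]^T.
V = [v_1 v_2] = [[-1, 5], [-1, 4]] has det V = 1, so V^{-1} = adj(V)/det V = [[4, -5], [1, -1]].
Modal coordinates z(0) = V^{-1} x(0): 4·3 + (-5)·2 = 2; 1·3 + (-1)·2 = 1; so z(0) = [2, 1]^T.
x_2(t) = Σ_i (v_i)_2 · z_i(0) · e^{λ_i t} (row 2 of V times the modal terms).
x_2(1.0) = (-1)·2·e^{-5·1.0} + 4·1·e^{-4·1.0} = (-2)·0.006738 + 4·0.018316 = 0.0598.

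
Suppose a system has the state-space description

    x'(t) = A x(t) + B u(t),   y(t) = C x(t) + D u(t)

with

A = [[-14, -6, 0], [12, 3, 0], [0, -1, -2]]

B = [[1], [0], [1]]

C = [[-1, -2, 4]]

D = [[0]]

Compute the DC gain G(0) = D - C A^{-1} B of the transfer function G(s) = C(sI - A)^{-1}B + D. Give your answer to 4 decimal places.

0.5000

G(0) = C(-A)^{-1}B + D = -C A^{-1} B + D.
det A = -60, so A^{-1} = (1/-60)·adj(A) = [[1/10, 1/5, 0], [-2/5, -7/15, 0], [1/5, 7/30, -1/2]]
A^{-1} B = [1/10, -2/5, -3/10]^T
C A^{-1} B = -1/2
G(0) = D - C A^{-1} B = 0 - (-1/2) = 1/2 ≈ 0.5000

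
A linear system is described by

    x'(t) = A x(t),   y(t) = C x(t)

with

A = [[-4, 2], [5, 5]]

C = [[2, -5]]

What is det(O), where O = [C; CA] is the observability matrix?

CA = [[-33, -21]]
Observability matrix O = [C; CA] = [[2, -5], [-33, -21]]
det(O) = 2·(-21) - (-5)·(-33) = -42 - 165 = -207
Since det(O) ≠ 0, rank(O) = 2 and the system is completely observable.

-207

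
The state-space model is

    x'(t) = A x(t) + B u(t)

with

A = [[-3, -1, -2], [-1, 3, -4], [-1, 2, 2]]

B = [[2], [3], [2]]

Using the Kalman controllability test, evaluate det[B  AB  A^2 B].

2547

AB = [[-13], [-1], [8]]
A^2B = [[24], [-22], [27]]
Controllability matrix C = [B  AB  A^2B] = [[2, -13, 24], [3, -1, -22], [2, 8, 27]]
Expanding along the first row, det(C) = 2·((-1)·27 - (-22)·8) - (-13)·(3·27 - (-22)·2) + 24·(3·8 - (-1)·2) = 2·149 - (-13)·125 + 24·26 = 2547
Since det(C) ≠ 0, rank(C) = 3 and the system is completely controllable.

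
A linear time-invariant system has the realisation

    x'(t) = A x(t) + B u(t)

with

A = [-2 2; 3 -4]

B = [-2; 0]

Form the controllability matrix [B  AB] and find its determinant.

AB = [[4], [-6]]
Controllability matrix C = [B  AB] = [[-2, 4], [0, -6]]
det(C) = (-2)·(-6) - 4·0 = 12 - 0 = 12
Since det(C) ≠ 0, rank(C) = 2 and the system is completely controllable.

12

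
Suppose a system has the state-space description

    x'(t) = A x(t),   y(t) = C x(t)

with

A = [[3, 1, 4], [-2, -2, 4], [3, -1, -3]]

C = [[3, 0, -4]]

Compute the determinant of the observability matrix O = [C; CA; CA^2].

CA = [[-3, 7, 24]]
CA^2 = [[49, -41, -56]]
Observability matrix O = [C; CA; CA^2] = [[3, 0, -4], [-3, 7, 24], [49, -41, -56]]
Expanding along the first row, det(O) = 3·(7·(-56) - 24·(-41)) - 0·((-3)·(-56) - 24·49) + (-4)·((-3)·(-41) - 7·49) = 3·592 - 0·(-1008) + (-4)·(-220) = 2656
Since det(O) ≠ 0, rank(O) = 3 and the system is completely observable.

2656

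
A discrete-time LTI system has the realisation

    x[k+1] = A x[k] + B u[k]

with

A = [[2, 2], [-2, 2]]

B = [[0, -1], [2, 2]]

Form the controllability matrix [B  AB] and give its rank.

2

AB = [[4, 2], [4, 6]]
Controllability matrix C = [B  AB] = [[0, -1, 4, 2], [2, 2, 4, 6]]
Take the 2×2 submatrix of C formed by columns 1, 2: [[0, -1], [2, 2]]. Its determinant is 0·2 - (-1)·2 = 0 - (-2) = 2 ≠ 0.
So rank(C) ≥ 2; since C has 2 rows, rank(C) = 2.
rank(C) = 2 = n, so the pair (A, B) is completely controllable.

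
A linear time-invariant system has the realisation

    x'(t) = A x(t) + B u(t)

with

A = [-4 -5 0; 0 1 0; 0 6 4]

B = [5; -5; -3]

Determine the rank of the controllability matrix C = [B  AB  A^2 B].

AB = [[5], [-5], [-42]]
A^2B = [[5], [-5], [-198]]
Controllability matrix C = [B  AB  A^2B] = [[5, 5, 5], [-5, -5, -5], [-3, -42, -198]]
The rows r1, r2, r3 of C are linearly dependent: r1 + r2 = 0 (check each entry), so rank(C) ≤ 2.
The 2×2 minor from rows 1, 3, columns 1, 2 is 5·(-42) - 5·(-3) = -210 - (-15) = -195 ≠ 0, so rank(C) = 2.
rank(C) = 2 < n = 3, so the pair (A, B) is not completely controllable.

2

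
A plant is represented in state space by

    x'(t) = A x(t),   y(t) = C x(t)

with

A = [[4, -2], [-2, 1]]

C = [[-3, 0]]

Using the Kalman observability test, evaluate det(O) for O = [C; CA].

-18

CA = [[-12, 6]]
Observability matrix O = [C; CA] = [[-3, 0], [-12, 6]]
det(O) = (-3)·6 - 0·(-12) = -18 - 0 = -18
Since det(O) ≠ 0, rank(O) = 2 and the system is completely observable.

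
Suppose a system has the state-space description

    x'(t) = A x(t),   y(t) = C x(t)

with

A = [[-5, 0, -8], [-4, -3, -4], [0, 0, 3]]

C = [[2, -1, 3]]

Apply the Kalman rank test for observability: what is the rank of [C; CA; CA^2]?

CA = [[-6, 3, -3]]
CA^2 = [[18, -9, 27]]
Observability matrix O = [C; CA; CA^2] = [[2, -1, 3], [-6, 3, -3], [18, -9, 27]]
The columns c1, c2, c3 of O are linearly dependent: c1 + 2·c2 = 0 (check each entry), so rank(O) ≤ 2.
The 2×2 minor from rows 1, 2, columns 1, 3 is 2·(-3) - 3·(-6) = -6 - (-18) = 12 ≠ 0, so rank(O) = 2.
rank(O) = 2 < n = 3, so the pair (A, C) is not completely observable.

2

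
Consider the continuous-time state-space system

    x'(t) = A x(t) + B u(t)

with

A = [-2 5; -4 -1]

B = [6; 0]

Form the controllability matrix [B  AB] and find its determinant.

AB = [[-12], [-24]]
Controllability matrix C = [B  AB] = [[6, -12], [0, -24]]
det(C) = 6·(-24) - (-12)·0 = -144 - 0 = -144
Since det(C) ≠ 0, rank(C) = 2 and the system is completely controllable.

-144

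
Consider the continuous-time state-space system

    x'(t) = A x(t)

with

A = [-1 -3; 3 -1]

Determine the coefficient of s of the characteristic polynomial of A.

2

For a 2×2 matrix, det(sI - A) = s^2 - (tr A)s + det A.
tr A = -2, det A = 10.
So p(s) = s^2 + 2s + 10.
The coefficient of s is 2.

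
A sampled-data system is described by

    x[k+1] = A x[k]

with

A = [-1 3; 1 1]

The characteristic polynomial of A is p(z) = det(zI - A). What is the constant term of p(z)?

-4

For a 2×2 matrix, det(zI - A) = z^2 - (tr A)z + det A.
tr A = 0, det A = -4.
So p(z) = z^2 - 4.
The constant term is -4.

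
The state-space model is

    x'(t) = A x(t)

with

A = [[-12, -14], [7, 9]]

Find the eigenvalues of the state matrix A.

det(sI - A) = s^2 - (tr A)s + det A, with tr A = (-12) + 9 = -3 and det A = (-12)·9 - (-14)·7 = -108 - (-98) = -10.
So p(s) = det(sI - A) = s^2 + 3s - 10.
Factor s^2 + 3s - 10: two numbers with sum -3 and product -10 are 2 and -5, so s^2 + 3s - 10 = (s - 2)(s + 5).
Hence p(s) = (s - 2) (s + 5), with roots -5, 2.
At least one eigenvalue has non-negative real part, so the system is not asymptotically stable.

-5, 2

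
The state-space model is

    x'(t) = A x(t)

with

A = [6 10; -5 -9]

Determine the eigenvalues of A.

-4, 1

det(sI - A) = s^2 - (tr A)s + det A, with tr A = 6 + (-9) = -3 and det A = 6·(-9) - 10·(-5) = -54 - (-50) = -4.
So p(s) = det(sI - A) = s^2 + 3s - 4.
Factor s^2 + 3s - 4: two numbers with sum -3 and product -4 are 1 and -4, so s^2 + 3s - 4 = (s - 1)(s + 4).
Hence p(s) = (s - 1) (s + 4), with roots -4, 1.
At least one eigenvalue has non-negative real part, so the system is not asymptotically stable.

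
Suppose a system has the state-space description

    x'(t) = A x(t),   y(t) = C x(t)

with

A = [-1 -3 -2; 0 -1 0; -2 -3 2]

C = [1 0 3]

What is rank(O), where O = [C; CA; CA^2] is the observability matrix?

CA = [[-7, -12, 4]]
CA^2 = [[-1, 21, 22]]
Observability matrix O = [C; CA; CA^2] = [[1, 0, 3], [-7, -12, 4], [-1, 21, 22]]
det(O) = 1·((-12)·22 - 4·21) - 0·((-7)·22 - 4·(-1)) + 3·((-7)·21 - (-12)·(-1)) = 1·(-348) - 0·(-150) + 3·(-159) = -825 ≠ 0, so rank(O) = 3.
rank(O) = 3 = n, so the pair (A, C) is completely observable.

3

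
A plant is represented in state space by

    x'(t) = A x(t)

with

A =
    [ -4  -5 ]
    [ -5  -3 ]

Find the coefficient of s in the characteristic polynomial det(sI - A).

For a 2×2 matrix, det(sI - A) = s^2 - (tr A)s + det A.
tr A = -7, det A = -13.
So p(s) = s^2 + 7s - 13.
The coefficient of s is 7.

7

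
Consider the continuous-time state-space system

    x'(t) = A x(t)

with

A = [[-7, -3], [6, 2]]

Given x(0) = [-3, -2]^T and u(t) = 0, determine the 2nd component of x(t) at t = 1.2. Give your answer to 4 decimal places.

-2.9461

det(sI - A) = s^2 - (tr A)s + det A, with tr A = (-7) + 2 = -5 and det A = (-7)·2 - (-3)·6 = -14 - (-18) = 4.
So p(s) = det(sI - A) = s^2 + 5s + 4.
Factor s^2 + 5s + 4: two numbers with sum -5 and product 4 are -1 and -4, so s^2 + 5s + 4 = (s + 1)(s + 4).
Hence p(s) = (s + 1) (s + 4), with roots -4, -1.
The eigenvalues -4, -1 are distinct and real, so A is diagonalisable and x(t) = e^{At} x(0) = V diag(e^{λ_i t}) V^{-1} x(0), where the columns of V are the eigenvectors.
λ = -4: A - (-4)I = [[-3, -3], [6, 6]]. Row 1 gives (-3)·v1 + (-3)·v2 = 0, so take v_1 = [1, -1]^T.
λ = -1: A - (-1)I = [[-6, -3], [6, 3]]. Row 1 gives (-6)·v1 + (-3)·v2 = 0, so take v_2 = [1, -2]^T.
V = [v_1 v_2] = [[1, 1], [-1, -2]] has det V = -1, so V^{-1} = adj(V)/det V = [[2, 1], [-1, -1]].
Modal coordinates z(0) = V^{-1} x(0): 2·(-3) + 1·(-2) = -8; (-1)·(-3) + (-1)·(-2) = 5; so z(0) = [-8, 5]^T.
x_2(t) = Σ_i (v_i)_2 · z_i(0) · e^{λ_i t} (row 2 of V times the modal terms).
x_2(1.2) = (-1)·(-8)·e^{-4·1.2} + (-2)·5·e^{-1·1.2} = 8·0.008230 + (-10)·0.301194 = -2.9461.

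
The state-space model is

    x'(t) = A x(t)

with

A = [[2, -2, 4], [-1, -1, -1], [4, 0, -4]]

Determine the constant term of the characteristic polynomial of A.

Expand det(sI - A) for the 3×3 matrix.
p(s) = s^3 + 3s^2 - 24s - 40.
(Check: constant term = det(-A) = (-1)^3 det A = -40; coefficient of s^2 = -tr A = 3.)
The constant term is -40.

-40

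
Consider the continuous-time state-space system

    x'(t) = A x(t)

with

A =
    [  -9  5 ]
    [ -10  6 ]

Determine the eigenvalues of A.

-4, 1

det(sI - A) = s^2 - (tr A)s + det A, with tr A = (-9) + 6 = -3 and det A = (-9)·6 - 5·(-10) = -54 - (-50) = -4.
So p(s) = det(sI - A) = s^2 + 3s - 4.
Factor s^2 + 3s - 4: two numbers with sum -3 and product -4 are 1 and -4, so s^2 + 3s - 4 = (s - 1)(s + 4).
Hence p(s) = (s - 1) (s + 4), with roots -4, 1.
At least one eigenvalue has non-negative real part, so the system is not asymptotically stable.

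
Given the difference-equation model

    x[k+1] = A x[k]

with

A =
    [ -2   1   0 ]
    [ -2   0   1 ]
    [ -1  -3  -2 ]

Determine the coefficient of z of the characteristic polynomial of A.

Expand det(zI - A) for the 3×3 matrix.
p(z) = z^3 + 4z^2 + 9z + 11.
(Check: constant term = det(-A) = (-1)^3 det A = 11; coefficient of z^2 = -tr A = 4.)
The coefficient of z is 9.

9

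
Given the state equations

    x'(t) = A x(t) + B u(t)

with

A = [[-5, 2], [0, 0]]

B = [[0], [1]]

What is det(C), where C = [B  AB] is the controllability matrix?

AB = [[2], [0]]
Controllability matrix C = [B  AB] = [[0, 2], [1, 0]]
det(C) = 0·0 - 2·1 = 0 - 2 = -2
Since det(C) ≠ 0, rank(C) = 2 and the system is completely controllable.

-2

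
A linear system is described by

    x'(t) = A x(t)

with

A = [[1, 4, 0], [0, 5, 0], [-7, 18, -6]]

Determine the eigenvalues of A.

det(sI - A) = s^3 - (tr A)s^2 + (M11 + M22 + M33)s - det A, where Mii is the 2×2 principal minor of A obtained by deleting row i and column i.
tr A = 1 + 5 + (-6) = 0; M11 = 5·(-6) - 0·18 = -30 - 0 = -30; M22 = 1·(-6) - 0·(-7) = -6 - 0 = -6; M33 = 1·5 - 4·0 = 5 - 0 = 5; sum of minors = -31.
det A = 1·(5·(-6) - 0·18) - 4·(0·(-6) - 0·(-7)) + 0·(0·18 - 5·(-7)) = 1·(-30) - 4·0 + 0·35 = -30.
So p(s) = det(sI - A) = s^3 - 31s + 30.
Rational-root test: any integer root divides 30. Testing small divisors, s = 1 works: p(1) = 1 + 0 + (-31) + 30 = 0, so (s - 1) is a factor.
Dividing, p(s) = (s - 1)(s^2 + s - 30).
Factor s^2 + s - 30: two numbers with sum -1 and product -30 are 5 and -6, so s^2 + s - 30 = (s - 5)(s + 6).
Hence p(s) = (s - 5) (s - 1) (s + 6), with roots -6, 1, 5.
At least one eigenvalue has non-negative real part, so the system is not asymptotically stable.

-6, 1, 5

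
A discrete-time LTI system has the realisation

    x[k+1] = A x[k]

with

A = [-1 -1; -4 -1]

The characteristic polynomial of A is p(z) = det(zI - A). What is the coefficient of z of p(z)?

For a 2×2 matrix, det(zI - A) = z^2 - (tr A)z + det A.
tr A = -2, det A = -3.
So p(z) = z^2 + 2z - 3.
The coefficient of z is 2.

2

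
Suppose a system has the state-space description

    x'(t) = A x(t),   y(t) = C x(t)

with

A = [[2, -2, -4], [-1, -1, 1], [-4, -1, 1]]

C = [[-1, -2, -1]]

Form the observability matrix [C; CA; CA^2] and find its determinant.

CA = [[4, 5, 1]]
CA^2 = [[-1, -14, -10]]
Observability matrix O = [C; CA; CA^2] = [[-1, -2, -1], [4, 5, 1], [-1, -14, -10]]
Expanding along the first row, det(O) = (-1)·(5·(-10) - 1·(-14)) - (-2)·(4·(-10) - 1·(-1)) + (-1)·(4·(-14) - 5·(-1)) = (-1)·(-36) - (-2)·(-39) + (-1)·(-51) = 9
Since det(O) ≠ 0, rank(O) = 3 and the system is completely observable.

9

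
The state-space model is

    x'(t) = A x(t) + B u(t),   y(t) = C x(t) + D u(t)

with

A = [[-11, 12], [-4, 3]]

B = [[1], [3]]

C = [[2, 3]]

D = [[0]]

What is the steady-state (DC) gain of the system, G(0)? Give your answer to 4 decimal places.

G(0) = C(-A)^{-1}B + D = -C A^{-1} B + D.
det A = 15, so A^{-1} = (1/15)·adj(A) = [[1/5, -4/5], [4/15, -11/15]]
A^{-1} B = [-11/5, -29/15]^T
C A^{-1} B = -51/5
G(0) = D - C A^{-1} B = 0 - (-51/5) = 51/5 ≈ 10.2000

10.2000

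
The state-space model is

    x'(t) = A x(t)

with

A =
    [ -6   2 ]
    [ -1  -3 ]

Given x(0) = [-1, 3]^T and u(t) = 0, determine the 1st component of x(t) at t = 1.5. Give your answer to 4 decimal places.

det(sI - A) = s^2 - (tr A)s + det A, with tr A = (-6) + (-3) = -9 and det A = (-6)·(-3) - 2·(-1) = 18 - (-2) = 20.
So p(s) = det(sI - A) = s^2 + 9s + 20.
Factor s^2 + 9s + 20: two numbers with sum -9 and product 20 are -4 and -5, so s^2 + 9s + 20 = (s + 4)(s + 5).
Hence p(s) = (s + 4) (s + 5), with roots -5, -4.
The eigenvalues -5, -4 are distinct and real, so A is diagonalisable and x(t) = e^{At} x(0) = V diag(e^{λ_i t}) V^{-1} x(0), where the columns of V are the eigenvectors.
λ = -5: A - (-5)I = [[-1, 2], [-1, 2]]. Row 1 gives (-1)·v1 + 2·v2 = 0, so take v_1 = [2, 1]^T.
λ = -4: A - (-4)I = [[-2, 2], [-1, 1]]. Row 1 gives (-2)·v1 + 2·v2 = 0, so take v_2 = [1, 1]^T.
V = [v_1 v_2] = [[2, 1], [1, 1]] has det V = 1, so V^{-1} = adj(V)/det V = [[1, -1], [-1, 2]].
Modal coordinates z(0) = V^{-1} x(0): 1·(-1) + (-1)·3 = -4; (-1)·(-1) + 2·3 = 7; so z(0) = [-4, 7]^T.
x_1(t) = Σ_i (v_i)_1 · z_i(0) · e^{λ_i t} (row 1 of V times the modal terms).
x_1(1.5) = 2·(-4)·e^{-5·1.5} + 1·7·e^{-4·1.5} = (-8)·0.000553 + 7·0.002479 = 0.0129.

0.0129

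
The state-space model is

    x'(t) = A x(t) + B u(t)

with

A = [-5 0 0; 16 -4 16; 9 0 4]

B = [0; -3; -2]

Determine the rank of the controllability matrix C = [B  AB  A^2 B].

2

AB = [[0], [-20], [-8]]
A^2B = [[0], [-48], [-32]]
Controllability matrix C = [B  AB  A^2B] = [[0, 0, 0], [-3, -20, -48], [-2, -8, -32]]
Row 1 of C is identically zero, so rank(C) ≤ 2.
The 2×2 minor from rows 2, 3, columns 1, 2 is (-3)·(-8) - (-20)·(-2) = 24 - 40 = -16 ≠ 0, so rank(C) = 2.
rank(C) = 2 < n = 3, so the pair (A, B) is not completely controllable.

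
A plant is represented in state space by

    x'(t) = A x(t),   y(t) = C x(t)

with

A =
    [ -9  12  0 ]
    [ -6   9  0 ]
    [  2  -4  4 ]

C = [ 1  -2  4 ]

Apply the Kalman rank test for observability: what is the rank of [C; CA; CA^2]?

2

CA = [[11, -22, 16]]
CA^2 = [[65, -130, 64]]
Observability matrix O = [C; CA; CA^2] = [[1, -2, 4], [11, -22, 16], [65, -130, 64]]
The columns c1, c2, c3 of O are linearly dependent: 2·c1 + c2 = 0 (check each entry), so rank(O) ≤ 2.
The 2×2 minor from rows 1, 2, columns 1, 3 is 1·16 - 4·11 = 16 - 44 = -28 ≠ 0, so rank(O) = 2.
rank(O) = 2 < n = 3, so the pair (A, C) is not completely observable.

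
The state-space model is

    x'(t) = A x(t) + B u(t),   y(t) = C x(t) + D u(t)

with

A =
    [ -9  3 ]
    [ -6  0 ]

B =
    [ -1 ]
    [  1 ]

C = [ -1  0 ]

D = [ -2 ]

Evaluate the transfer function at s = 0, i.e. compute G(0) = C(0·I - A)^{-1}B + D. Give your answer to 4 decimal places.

-2.1667

G(0) = C(-A)^{-1}B + D = -C A^{-1} B + D.
det A = 18, so A^{-1} = (1/18)·adj(A) = [[0, -1/6], [1/3, -1/2]]
A^{-1} B = [-1/6, -5/6]^T
C A^{-1} B = 1/6
G(0) = D - C A^{-1} B = -2 - (1/6) = -13/6 ≈ -2.1667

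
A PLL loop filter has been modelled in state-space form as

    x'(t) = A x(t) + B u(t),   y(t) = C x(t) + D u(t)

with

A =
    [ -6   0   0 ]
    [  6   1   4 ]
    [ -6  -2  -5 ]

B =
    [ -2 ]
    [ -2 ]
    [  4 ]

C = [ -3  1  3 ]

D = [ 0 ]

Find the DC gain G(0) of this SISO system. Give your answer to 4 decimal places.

4.3333

G(0) = C(-A)^{-1}B + D = -C A^{-1} B + D.
det A = -18, so A^{-1} = (1/-18)·adj(A) = [[-1/6, 0, 0], [-1/3, -5/3, -4/3], [1/3, 2/3, 1/3]]
A^{-1} B = [1/3, -4/3, -2/3]^T
C A^{-1} B = -13/3
G(0) = D - C A^{-1} B = 0 - (-13/3) = 13/3 ≈ 4.3333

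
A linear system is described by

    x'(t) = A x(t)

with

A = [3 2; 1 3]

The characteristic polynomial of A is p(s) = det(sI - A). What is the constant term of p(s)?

7

For a 2×2 matrix, det(sI - A) = s^2 - (tr A)s + det A.
tr A = 6, det A = 7.
So p(s) = s^2 - 6s + 7.
The constant term is 7.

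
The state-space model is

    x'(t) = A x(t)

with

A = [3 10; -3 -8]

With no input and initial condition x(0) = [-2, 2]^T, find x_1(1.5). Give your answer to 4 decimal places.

det(sI - A) = s^2 - (tr A)s + det A, with tr A = 3 + (-8) = -5 and det A = 3·(-8) - 10·(-3) = -24 - (-30) = 6.
So p(s) = det(sI - A) = s^2 + 5s + 6.
Factor s^2 + 5s + 6: two numbers with sum -5 and product 6 are -2 and -3, so s^2 + 5s + 6 = (s + 2)(s + 3).
Hence p(s) = (s + 2) (s + 3), with roots -3, -2.
The eigenvalues -3, -2 are distinct and real, so A is diagonalisable and x(t) = e^{At} x(0) = V diag(e^{λ_i t}) V^{-1} x(0), where the columns of V are the eigenvectors.
λ = -3: A - (-3)I = [[6, 10], [-3, -5]]. Row 1 gives 6·v1 + 10·v2 = 0, so take v_1 = [-5, 3]^T.
λ = -2: A - (-2)I = [[5, 10], [-3, -6]]. Row 1 gives 5·v1 + 10·v2 = 0, so take v_2 = [2, -1]^T.
V = [v_1 v_2] = [[-5, 2], [3, -1]] has det V = -1, so V^{-1} = adj(V)/det V = [[1, 2], [3, 5]].
Modal coordinates z(0) = V^{-1} x(0): 1·(-2) + 2·2 = 2; 3·(-2) + 5·2 = 4; so z(0) = [2, 4]^T.
x_1(t) = Σ_i (v_i)_1 · z_i(0) · e^{λ_i t} (row 1 of V times the modal terms).
x_1(1.5) = (-5)·2·e^{-3·1.5} + 2·4·e^{-2·1.5} = (-10)·0.011109 + 8·0.049787 = 0.2872.

0.2872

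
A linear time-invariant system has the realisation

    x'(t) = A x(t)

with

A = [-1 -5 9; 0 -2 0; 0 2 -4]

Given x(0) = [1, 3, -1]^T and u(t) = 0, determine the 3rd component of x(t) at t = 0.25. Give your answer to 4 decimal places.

0.3481

det(sI - A) = s^3 - (tr A)s^2 + (M11 + M22 + M33)s - det A, where Mii is the 2×2 principal minor of A obtained by deleting row i and column i.
tr A = (-1) + (-2) + (-4) = -7; M11 = (-2)·(-4) - 0·2 = 8 - 0 = 8; M22 = (-1)·(-4) - 9·0 = 4 - 0 = 4; M33 = (-1)·(-2) - (-5)·0 = 2 - 0 = 2; sum of minors = 14.
det A = (-1)·((-2)·(-4) - 0·2) - (-5)·(0·(-4) - 0·0) + 9·(0·2 - (-2)·0) = (-1)·8 - (-5)·0 + 9·0 = -8.
So p(s) = det(sI - A) = s^3 + 7s^2 + 14s + 8.
Rational-root test: any integer root divides 8. Testing small divisors, s = -1 works: p(-1) = -1 + 7 + (-14) + 8 = 0, so (s + 1) is a factor.
Dividing, p(s) = (s + 1)(s^2 + 6s + 8).
Factor s^2 + 6s + 8: two numbers with sum -6 and product 8 are -2 and -4, so s^2 + 6s + 8 = (s + 2)(s + 4).
Hence p(s) = (s + 1) (s + 2) (s + 4), with roots -4, -2, -1.
The eigenvalues -4, -2, -1 are distinct and real, so A is diagonalisable and x(t) = e^{At} x(0) = V diag(e^{λ_i t}) V^{-1} x(0), where the columns of V are the eigenvectors.
λ = -4: A - (-4)I = [[3, -5, 9], [0, 2, 0], [0, 2, 0]]. v must be orthogonal to every row; (row 1) × (row 2) = [-18, 0, 6], so take v_1 = [-3, 0, 1]^T.
λ = -2: A - (-2)I = [[1, -5, 9], [0, 0, 0], [0, 2, -2]]. v must be orthogonal to every row; (row 1) × (row 3) = [-8, 2, 2], so take v_2 = [-4, 1, 1]^T.
λ = -1: A - (-1)I = [[0, -5, 9], [0, -1, 0], [0, 2, -3]]. v must be orthogonal to every row; (row 1) × (row 2) = [9, 0, 0], so take v_3 = [-1, 0, 0]^T.
V = [v_1 v_2 v_3] = [[-3, -4, -1], [0, 1, 0], [1, 1, 0]] has det V = 1, so V^{-1} = adj(V)/det V = [[0, -1, 1], [0, 1, 0], [-1, -1, -3]].
Modal coordinates z(0) = V^{-1} x(0): 0·1 + (-1)·3 + 1·(-1) = -4; 0·1 + 1·3 + 0·(-1) = 3; (-1)·1 + (-1)·3 + (-3)·(-1) = -1; so z(0) = [-4, 3, -1]^T.
x_3(t) = Σ_i (v_i)_3 · z_i(0) · e^{λ_i t} (row 3 of V times the modal terms).
x_3(0.25) = 1·(-4)·e^{-4·0.25} + 1·3·e^{-2·0.25} + 0·(-1)·e^{-1·0.25} = (-4)·0.367879 + 3·0.606531 + 0·0.778801 = 0.3481.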